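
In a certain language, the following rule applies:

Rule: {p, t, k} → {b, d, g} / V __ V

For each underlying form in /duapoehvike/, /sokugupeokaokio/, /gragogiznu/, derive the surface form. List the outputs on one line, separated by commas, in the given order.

duaboehvige, sogugubeogaogio, gragogiznu

/duapoehvike/: /p/ is a voiceless stop between vowels /a/ and /o/, so it voices to [b]. /k/ is a voiceless stop between vowels /i/ and /e/, so it voices to [g]. → [duaboehvige].
/sokugupeokaokio/: /k/ is a voiceless stop between vowels /o/ and /u/, so it voices to [g]. /p/ is a voiceless stop between vowels /u/ and /e/, so it voices to [b]. /k/ is a voiceless stop between vowels /o/ and /a/, so it voices to [g]. /k/ is a voiceless stop between vowels /o/ and /i/, so it voices to [g]. → [sogugubeogaogio].
/gragogiznu/: the rule's environment is not met; surfaces unchanged as [gragogiznu].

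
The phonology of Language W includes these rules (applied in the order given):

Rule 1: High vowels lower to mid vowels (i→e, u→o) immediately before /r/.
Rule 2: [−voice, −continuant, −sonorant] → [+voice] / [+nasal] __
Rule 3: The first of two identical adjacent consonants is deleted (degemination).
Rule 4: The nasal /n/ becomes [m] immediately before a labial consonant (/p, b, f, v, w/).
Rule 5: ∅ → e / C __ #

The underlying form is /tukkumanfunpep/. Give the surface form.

Rule 1 (pre-rhotic lowering): no segment meets the environment; /tukkumanfunpep/ is unchanged.
Rule 2 (post-nasal voicing): /p/ is a voiceless stop immediately after the nasal /n/, so it voices to [b]. /tukkumanfunpep/ → tukkumanfunbep.
Rule 3 (degemination): /kk/ is a geminate; the first /k/ deletes. /tukkumanfunbep/ → tukumanfunbep.
Rule 4 (nasal place assimilation): /n/ precedes the labial consonant /f/, so it assimilates in place to [m]. /n/ precedes the labial consonant /b/, so it assimilates in place to [m]. /tukumanfunbep/ → tukumamfumbep.
Rule 5 (final e-epenthesis): the form ends in the consonant /p/, so [e] is inserted word-finally. /tukumamfumbep/ → tukumamfumbepe.

tukumamfumbepe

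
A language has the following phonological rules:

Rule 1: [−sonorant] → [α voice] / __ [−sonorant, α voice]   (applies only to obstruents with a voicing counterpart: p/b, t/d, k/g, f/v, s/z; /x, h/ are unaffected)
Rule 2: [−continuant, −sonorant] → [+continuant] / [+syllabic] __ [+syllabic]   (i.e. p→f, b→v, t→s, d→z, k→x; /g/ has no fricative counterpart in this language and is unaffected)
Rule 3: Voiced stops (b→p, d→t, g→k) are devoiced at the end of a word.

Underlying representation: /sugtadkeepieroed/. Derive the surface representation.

suktatkeefieroet

Rule 1 (regressive voicing assimilation): /g/ precedes the voiceless obstruent /t/, so it devoices to [k] by assimilation. /d/ precedes the voiceless obstruent /k/, so it devoices to [t] by assimilation. /sugtadkeepieroed/ → suktatkeepieroed.
Rule 2 (intervocalic spirantization): /p/ is a stop between vowels /e/ and /i/, so it spirantizes to the fricative [f]. /suktatkeepieroed/ → suktatkeefieroed.
Rule 3 (final devoicing): /d/ is a voiced stop in word-final position, so it devoices to [t]. /suktatkeefieroed/ → suktatkeefieroet.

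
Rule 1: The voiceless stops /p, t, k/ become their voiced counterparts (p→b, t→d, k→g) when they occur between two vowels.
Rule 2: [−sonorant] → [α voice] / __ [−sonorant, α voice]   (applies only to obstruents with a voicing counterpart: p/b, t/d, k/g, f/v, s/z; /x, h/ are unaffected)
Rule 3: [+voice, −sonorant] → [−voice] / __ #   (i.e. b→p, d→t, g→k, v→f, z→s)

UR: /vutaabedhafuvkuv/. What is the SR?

Rule 1 (intervocalic voicing): /t/ is a voiceless stop between vowels /u/ and /a/, so it voices to [d]. /vutaabedhafuvkuv/ → vudaabedhafuvkuv.
Rule 2 (regressive voicing assimilation): /d/ precedes the voiceless obstruent /h/, so it devoices to [t] by assimilation. /v/ precedes the voiceless obstruent /k/, so it devoices to [f] by assimilation. /vudaabedhafuvkuv/ → vudaabethafufkuv.
Rule 3 (final devoicing): /v/ is a voiced obstruent in word-final position, so it devoices to [f]. /vudaabethafufkuv/ → vudaabethafufkuf.

vudaabethafufkuf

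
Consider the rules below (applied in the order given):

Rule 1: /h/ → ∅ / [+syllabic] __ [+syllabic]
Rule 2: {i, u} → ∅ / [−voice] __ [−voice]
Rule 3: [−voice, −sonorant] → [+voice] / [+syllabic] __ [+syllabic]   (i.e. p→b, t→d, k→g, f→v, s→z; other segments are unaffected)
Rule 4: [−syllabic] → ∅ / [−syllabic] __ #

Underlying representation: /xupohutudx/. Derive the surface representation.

Rule 1 (intervocalic h-deletion): /h/ occurs between vowels /o/ and /u/, so it deletes. /xupohutudx/ → xupoutudx.
Rule 2 (high vowel syncope): /u/ is a high vowel flanked by voiceless consonants /x/ and /p/, so it deletes. /xupoutudx/ → xpoutudx.
Rule 3 (intervocalic voicing): /t/ is a voiceless obstruent between vowels /u/ and /u/, so it voices to [d]. /xpoutudx/ → xpoududx.
Rule 4 (final cluster simplification): /x/ is the second consonant of a word-final cluster /dx/, so it deletes. /xpoududx/ → xpoudud.

xpoudud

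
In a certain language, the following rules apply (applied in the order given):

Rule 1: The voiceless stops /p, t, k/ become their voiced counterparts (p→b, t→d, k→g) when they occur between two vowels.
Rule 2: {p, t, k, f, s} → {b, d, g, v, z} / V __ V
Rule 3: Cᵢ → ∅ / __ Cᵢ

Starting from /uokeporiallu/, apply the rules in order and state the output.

uogeborialu

Rule 1 (intervocalic voicing): /k/ is a voiceless stop between vowels /o/ and /e/, so it voices to [g]. /p/ is a voiceless stop between vowels /e/ and /o/, so it voices to [b]. /uokeporiallu/ → uogeboriallu.
Rule 2 (intervocalic voicing): no segment meets the environment; /uogeboriallu/ is unchanged.
Rule 3 (degemination): /ll/ is a geminate; the first /l/ deletes. /uogeboriallu/ → uogeborialu.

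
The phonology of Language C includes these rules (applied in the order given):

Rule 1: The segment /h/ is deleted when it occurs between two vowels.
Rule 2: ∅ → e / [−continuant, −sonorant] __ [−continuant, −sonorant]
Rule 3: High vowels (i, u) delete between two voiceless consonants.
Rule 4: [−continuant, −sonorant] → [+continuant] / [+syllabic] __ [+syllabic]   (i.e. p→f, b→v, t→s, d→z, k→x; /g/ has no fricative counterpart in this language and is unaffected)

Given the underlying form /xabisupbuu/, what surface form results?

Rule 1 (intervocalic h-deletion): no segment meets the environment; /xabisupbuu/ is unchanged.
Rule 2 (stop-cluster e-epenthesis): /p/ and /b/ form a stop–stop cluster, so [e] is inserted between them. /xabisupbuu/ → xabisupebuu.
Rule 3 (high vowel syncope): /u/ is a high vowel flanked by voiceless consonants /s/ and /p/, so it deletes. /xabisupebuu/ → xabispebuu.
Rule 4 (intervocalic spirantization): /b/ is a stop between vowels /a/ and /i/, so it spirantizes to the fricative [v]. /b/ is a stop between vowels /e/ and /u/, so it spirantizes to the fricative [v]. /xabispebuu/ → xavispevuu.

xavispevuu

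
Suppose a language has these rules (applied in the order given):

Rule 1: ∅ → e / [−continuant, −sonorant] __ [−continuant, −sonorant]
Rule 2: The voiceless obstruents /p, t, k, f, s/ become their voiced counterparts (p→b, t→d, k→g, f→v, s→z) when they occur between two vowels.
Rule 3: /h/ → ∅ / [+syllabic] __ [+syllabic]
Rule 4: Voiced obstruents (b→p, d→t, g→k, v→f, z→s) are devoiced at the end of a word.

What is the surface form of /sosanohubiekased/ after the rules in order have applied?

sozanoubiegazet

Rule 1 (stop-cluster e-epenthesis): no segment meets the environment; /sosanohubiekased/ is unchanged.
Rule 2 (intervocalic voicing): /s/ is a voiceless obstruent between vowels /o/ and /a/, so it voices to [z]. /k/ is a voiceless obstruent between vowels /e/ and /a/, so it voices to [g]. /s/ is a voiceless obstruent between vowels /a/ and /e/, so it voices to [z]. /sosanohubiekased/ → sozanohubiegazed.
Rule 3 (intervocalic h-deletion): /h/ occurs between vowels /o/ and /u/, so it deletes. /sozanohubiegazed/ → sozanoubiegazed.
Rule 4 (final devoicing): /d/ is a voiced obstruent in word-final position, so it devoices to [t]. /sozanoubiegazed/ → sozanoubiegazet.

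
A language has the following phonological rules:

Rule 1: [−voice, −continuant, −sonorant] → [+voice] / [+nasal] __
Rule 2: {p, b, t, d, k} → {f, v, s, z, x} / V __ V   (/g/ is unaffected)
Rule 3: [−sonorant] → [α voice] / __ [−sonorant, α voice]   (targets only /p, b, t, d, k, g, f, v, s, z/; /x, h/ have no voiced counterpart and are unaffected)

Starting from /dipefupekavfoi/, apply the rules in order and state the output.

Rule 1 (post-nasal voicing): no segment meets the environment; /dipefupekavfoi/ is unchanged.
Rule 2 (intervocalic spirantization): /p/ is a stop between vowels /i/ and /e/, so it spirantizes to the fricative [f]. /p/ is a stop between vowels /u/ and /e/, so it spirantizes to the fricative [f]. /k/ is a stop between vowels /e/ and /a/, so it spirantizes to the fricative [x]. /dipefupekavfoi/ → difefufexavfoi.
Rule 3 (regressive voicing assimilation): /v/ precedes the voiceless obstruent /f/, so it devoices to [f] by assimilation. /difefufexavfoi/ → difefufexaffoi.

difefufexaffoi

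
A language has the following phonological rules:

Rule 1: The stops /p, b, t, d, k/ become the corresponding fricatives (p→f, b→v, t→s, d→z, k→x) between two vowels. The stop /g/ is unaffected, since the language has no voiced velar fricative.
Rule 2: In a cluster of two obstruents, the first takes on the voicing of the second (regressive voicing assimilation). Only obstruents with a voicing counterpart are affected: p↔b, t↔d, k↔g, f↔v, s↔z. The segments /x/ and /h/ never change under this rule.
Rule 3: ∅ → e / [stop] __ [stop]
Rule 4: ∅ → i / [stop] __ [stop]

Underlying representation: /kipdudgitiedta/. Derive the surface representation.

Rule 1 (intervocalic spirantization): /t/ is a stop between vowels /i/ and /i/, so it spirantizes to the fricative [s]. /kipdudgitiedta/ → kipdudgisiedta.
Rule 2 (regressive voicing assimilation): /p/ precedes the voiced obstruent /d/, so it voices to [b] by assimilation. /d/ precedes the voiceless obstruent /t/, so it devoices to [t] by assimilation. /kipdudgisiedta/ → kibdudgisietta.
Rule 3 (stop-cluster e-epenthesis): /b/ and /d/ form a stop–stop cluster, so [e] is inserted between them. /d/ and /g/ form a stop–stop cluster, so [e] is inserted between them. /t/ and /t/ form a stop–stop cluster, so [e] is inserted between them. /kibdudgisietta/ → kibedudegisieteta.
Rule 4 (stop-cluster i-epenthesis): no segment meets the environment; /kibedudegisieteta/ is unchanged.

kibedudegisieteta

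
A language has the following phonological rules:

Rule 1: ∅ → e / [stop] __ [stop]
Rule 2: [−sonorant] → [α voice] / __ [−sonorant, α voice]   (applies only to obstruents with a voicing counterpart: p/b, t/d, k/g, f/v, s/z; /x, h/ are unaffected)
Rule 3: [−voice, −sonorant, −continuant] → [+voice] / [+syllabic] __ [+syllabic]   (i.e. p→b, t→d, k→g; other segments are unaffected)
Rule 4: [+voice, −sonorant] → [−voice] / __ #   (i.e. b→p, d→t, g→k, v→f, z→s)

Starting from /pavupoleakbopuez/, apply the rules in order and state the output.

pavuboleagebobues

Rule 1 (stop-cluster e-epenthesis): /k/ and /b/ form a stop–stop cluster, so [e] is inserted between them. /pavupoleakbopuez/ → pavupoleakebopuez.
Rule 2 (regressive voicing assimilation): no segment meets the environment; /pavupoleakebopuez/ is unchanged.
Rule 3 (intervocalic voicing): /p/ is a voiceless stop between vowels /u/ and /o/, so it voices to [b]. /k/ is a voiceless stop between vowels /a/ and /e/, so it voices to [g]. /p/ is a voiceless stop between vowels /o/ and /u/, so it voices to [b]. /pavupoleakebopuez/ → pavuboleagebobuez.
Rule 4 (final devoicing): /z/ is a voiced obstruent in word-final position, so it devoices to [s]. /pavuboleagebobuez/ → pavuboleagebobues.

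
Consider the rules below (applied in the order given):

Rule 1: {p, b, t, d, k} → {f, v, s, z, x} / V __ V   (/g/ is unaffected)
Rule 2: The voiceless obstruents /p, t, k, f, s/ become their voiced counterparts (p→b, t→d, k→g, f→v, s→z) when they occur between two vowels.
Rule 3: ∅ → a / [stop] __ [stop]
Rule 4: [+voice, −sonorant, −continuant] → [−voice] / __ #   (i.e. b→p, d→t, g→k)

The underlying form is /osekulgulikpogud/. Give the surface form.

Rule 1 (intervocalic spirantization): /k/ is a stop between vowels /e/ and /u/, so it spirantizes to the fricative [x]. /osekulgulikpogud/ → osexulgulikpogud.
Rule 2 (intervocalic voicing): /s/ is a voiceless obstruent between vowels /o/ and /e/, so it voices to [z]. /osexulgulikpogud/ → ozexulgulikpogud.
Rule 3 (stop-cluster a-epenthesis): /k/ and /p/ form a stop–stop cluster, so [a] is inserted between them. /ozexulgulikpogud/ → ozexulgulikapogud.
Rule 4 (final devoicing): /d/ is a voiced stop in word-final position, so it devoices to [t]. /ozexulgulikapogud/ → ozexulgulikapogut.

ozexulgulikapogut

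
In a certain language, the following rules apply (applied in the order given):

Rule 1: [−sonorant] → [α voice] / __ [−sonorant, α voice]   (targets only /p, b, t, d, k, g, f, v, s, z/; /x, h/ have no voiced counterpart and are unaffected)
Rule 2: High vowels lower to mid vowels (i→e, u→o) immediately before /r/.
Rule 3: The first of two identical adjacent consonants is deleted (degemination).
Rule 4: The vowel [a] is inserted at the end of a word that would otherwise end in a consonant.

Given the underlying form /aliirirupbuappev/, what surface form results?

aliererubuapeva

Rule 1 (regressive voicing assimilation): /p/ precedes the voiced obstruent /b/, so it voices to [b] by assimilation. /aliirirupbuappev/ → aliirirubbuappev.
Rule 2 (pre-rhotic lowering): /i/ is a high vowel immediately before /r/, so it lowers to [e]. /i/ is a high vowel immediately before /r/, so it lowers to [e]. /aliirirubbuappev/ → aliererubbuappev.
Rule 3 (degemination): /bb/ is a geminate; the first /b/ deletes. /pp/ is a geminate; the first /p/ deletes. /aliererubbuappev/ → aliererubuapev.
Rule 4 (final a-epenthesis): the form ends in the consonant /v/, so [a] is inserted word-finally. /aliererubuapev/ → aliererubuapeva.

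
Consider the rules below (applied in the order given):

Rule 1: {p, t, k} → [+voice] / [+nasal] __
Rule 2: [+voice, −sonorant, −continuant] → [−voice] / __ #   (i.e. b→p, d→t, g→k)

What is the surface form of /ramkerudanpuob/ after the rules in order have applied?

ramgerudanbuop

Rule 1 (post-nasal voicing): /k/ is a voiceless stop immediately after the nasal /m/, so it voices to [g]. /p/ is a voiceless stop immediately after the nasal /n/, so it voices to [b]. /ramkerudanpuob/ → ramgerudanbuob.
Rule 2 (final devoicing): /b/ is a voiced stop in word-final position, so it devoices to [p]. /ramgerudanbuob/ → ramgerudanbuop.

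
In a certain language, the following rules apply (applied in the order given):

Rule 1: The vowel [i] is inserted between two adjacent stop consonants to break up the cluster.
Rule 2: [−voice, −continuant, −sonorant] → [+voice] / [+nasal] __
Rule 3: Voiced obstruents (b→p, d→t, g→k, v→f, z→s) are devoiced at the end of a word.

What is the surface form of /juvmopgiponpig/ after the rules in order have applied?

juvmopigiponbik

Rule 1 (stop-cluster i-epenthesis): /p/ and /g/ form a stop–stop cluster, so [i] is inserted between them. /juvmopgiponpig/ → juvmopigiponpig.
Rule 2 (post-nasal voicing): /p/ is a voiceless stop immediately after the nasal /n/, so it voices to [b]. /juvmopigiponpig/ → juvmopigiponbig.
Rule 3 (final devoicing): /g/ is a voiced obstruent in word-final position, so it devoices to [k]. /juvmopigiponbig/ → juvmopigiponbik.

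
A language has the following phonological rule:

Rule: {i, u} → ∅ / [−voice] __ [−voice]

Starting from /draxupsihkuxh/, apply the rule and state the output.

/u/ is a high vowel flanked by voiceless consonants /x/ and /p/, so it deletes.
/i/ is a high vowel flanked by voiceless consonants /s/ and /h/, so it deletes.
/u/ is a high vowel flanked by voiceless consonants /k/ and /x/, so it deletes.
Surface form: [draxpshkxh].

draxpshkxh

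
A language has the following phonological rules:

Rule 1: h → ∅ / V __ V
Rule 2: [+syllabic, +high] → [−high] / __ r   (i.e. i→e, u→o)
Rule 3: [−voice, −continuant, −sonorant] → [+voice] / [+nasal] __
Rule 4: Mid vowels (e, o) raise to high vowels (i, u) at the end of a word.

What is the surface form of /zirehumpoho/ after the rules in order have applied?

zereumbou

Rule 1 (intervocalic h-deletion): /h/ occurs between vowels /e/ and /u/, so it deletes. /h/ occurs between vowels /o/ and /o/, so it deletes. /zirehumpoho/ → zireumpoo.
Rule 2 (pre-rhotic lowering): /i/ is a high vowel immediately before /r/, so it lowers to [e]. /zireumpoo/ → zereumpoo.
Rule 3 (post-nasal voicing): /p/ is a voiceless stop immediately after the nasal /m/, so it voices to [b]. /zereumpoo/ → zereumboo.
Rule 4 (final vowel raising): /o/ is a mid vowel in word-final position, so it raises to [u]. /zereumboo/ → zereumbou.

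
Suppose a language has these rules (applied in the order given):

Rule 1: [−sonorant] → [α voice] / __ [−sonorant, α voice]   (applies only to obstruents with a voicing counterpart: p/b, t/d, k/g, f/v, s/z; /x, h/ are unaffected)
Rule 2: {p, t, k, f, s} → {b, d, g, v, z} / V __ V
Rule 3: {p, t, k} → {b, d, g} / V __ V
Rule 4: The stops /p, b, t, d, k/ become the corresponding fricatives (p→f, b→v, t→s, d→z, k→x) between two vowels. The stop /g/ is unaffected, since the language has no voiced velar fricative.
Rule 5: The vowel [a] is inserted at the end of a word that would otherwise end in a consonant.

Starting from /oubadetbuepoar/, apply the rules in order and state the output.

Rule 1 (regressive voicing assimilation): /t/ precedes the voiced obstruent /b/, so it voices to [d] by assimilation. /oubadetbuepoar/ → oubadedbuepoar.
Rule 2 (intervocalic voicing): /p/ is a voiceless obstruent between vowels /e/ and /o/, so it voices to [b]. /oubadedbuepoar/ → oubadedbueboar.
Rule 3 (intervocalic voicing): no segment meets the environment; /oubadedbueboar/ is unchanged.
Rule 4 (intervocalic spirantization): /b/ is a stop between vowels /u/ and /a/, so it spirantizes to the fricative [v]. /d/ is a stop between vowels /a/ and /e/, so it spirantizes to the fricative [z]. /b/ is a stop between vowels /e/ and /o/, so it spirantizes to the fricative [v]. /oubadedbueboar/ → ouvazedbuevoar.
Rule 5 (final a-epenthesis): the form ends in the consonant /r/, so [a] is inserted word-finally. /ouvazedbuevoar/ → ouvazedbuevoara.

ouvazedbuevoara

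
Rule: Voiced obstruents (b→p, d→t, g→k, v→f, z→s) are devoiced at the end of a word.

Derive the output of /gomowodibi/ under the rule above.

gomowodibi

No segment of /gomowodibi/ meets the structural description of the rule, so the form surfaces unchanged.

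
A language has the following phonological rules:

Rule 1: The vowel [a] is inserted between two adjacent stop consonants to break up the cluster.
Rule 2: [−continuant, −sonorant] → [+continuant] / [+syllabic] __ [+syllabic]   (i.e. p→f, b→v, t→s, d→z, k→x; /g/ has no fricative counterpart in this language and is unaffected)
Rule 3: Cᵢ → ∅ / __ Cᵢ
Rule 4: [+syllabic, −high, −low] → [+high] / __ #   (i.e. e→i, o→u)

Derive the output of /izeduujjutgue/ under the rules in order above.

izezuujusagui

Rule 1 (stop-cluster a-epenthesis): /t/ and /g/ form a stop–stop cluster, so [a] is inserted between them. /izeduujjutgue/ → izeduujjutague.
Rule 2 (intervocalic spirantization): /d/ is a stop between vowels /e/ and /u/, so it spirantizes to the fricative [z]. /t/ is a stop between vowels /u/ and /a/, so it spirantizes to the fricative [s]. /izeduujjutague/ → izezuujjusague.
Rule 3 (degemination): /jj/ is a geminate; the first /j/ deletes. /izezuujjusague/ → izezuujusague.
Rule 4 (final vowel raising): /e/ is a mid vowel in word-final position, so it raises to [i]. /izezuujusague/ → izezuujusagui.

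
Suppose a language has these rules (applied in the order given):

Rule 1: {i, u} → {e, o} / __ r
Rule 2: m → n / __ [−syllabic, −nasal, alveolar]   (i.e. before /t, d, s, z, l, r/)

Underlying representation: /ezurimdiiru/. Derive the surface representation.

ezorindieru

Rule 1 (pre-rhotic lowering): /u/ is a high vowel immediately before /r/, so it lowers to [o]. /i/ is a high vowel immediately before /r/, so it lowers to [e]. /ezurimdiiru/ → ezorimdieru.
Rule 2 (nasal place assimilation): /m/ precedes the alveolar consonant /d/, so it assimilates in place to [n]. /ezorimdieru/ → ezorindieru.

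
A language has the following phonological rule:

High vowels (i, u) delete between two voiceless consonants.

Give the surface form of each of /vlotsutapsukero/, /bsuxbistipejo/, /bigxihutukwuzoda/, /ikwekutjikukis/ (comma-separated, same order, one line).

vlotstapskero, bsxbistpejo, bigxhtkwuzoda, ikwektjikks

/vlotsutapsukero/: /u/ is a high vowel flanked by voiceless consonants /s/ and /t/, so it deletes. /u/ is a high vowel flanked by voiceless consonants /s/ and /k/, so it deletes. → [vlotstapskero].
/bsuxbistipejo/: /u/ is a high vowel flanked by voiceless consonants /s/ and /x/, so it deletes. /i/ is a high vowel flanked by voiceless consonants /t/ and /p/, so it deletes. → [bsxbistpejo].
/bigxihutukwuzoda/: /i/ is a high vowel flanked by voiceless consonants /x/ and /h/, so it deletes. /u/ is a high vowel flanked by voiceless consonants /h/ and /t/, so it deletes. /u/ is a high vowel flanked by voiceless consonants /t/ and /k/, so it deletes. → [bigxhtkwuzoda].
/ikwekutjikukis/: /u/ is a high vowel flanked by voiceless consonants /k/ and /t/, so it deletes. /u/ is a high vowel flanked by voiceless consonants /k/ and /k/, so it deletes. /i/ is a high vowel flanked by voiceless consonants /k/ and /s/, so it deletes. → [ikwektjikks].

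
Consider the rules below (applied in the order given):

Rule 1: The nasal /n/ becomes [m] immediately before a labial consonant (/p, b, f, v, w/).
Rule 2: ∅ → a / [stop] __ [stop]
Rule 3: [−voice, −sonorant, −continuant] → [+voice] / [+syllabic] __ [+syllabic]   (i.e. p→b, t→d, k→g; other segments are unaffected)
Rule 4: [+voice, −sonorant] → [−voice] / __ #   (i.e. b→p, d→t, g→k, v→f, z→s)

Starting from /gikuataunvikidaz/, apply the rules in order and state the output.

giguadaumvigidas

Rule 1 (nasal place assimilation): /n/ precedes the labial consonant /v/, so it assimilates in place to [m]. /gikuataunvikidaz/ → gikuataumvikidaz.
Rule 2 (stop-cluster a-epenthesis): no segment meets the environment; /gikuataumvikidaz/ is unchanged.
Rule 3 (intervocalic voicing): /k/ is a voiceless stop between vowels /i/ and /u/, so it voices to [g]. /t/ is a voiceless stop between vowels /a/ and /a/, so it voices to [d]. /k/ is a voiceless stop between vowels /i/ and /i/, so it voices to [g]. /gikuataumvikidaz/ → giguadaumvigidaz.
Rule 4 (final devoicing): /z/ is a voiced obstruent in word-final position, so it devoices to [s]. /giguadaumvigidaz/ → giguadaumvigidas.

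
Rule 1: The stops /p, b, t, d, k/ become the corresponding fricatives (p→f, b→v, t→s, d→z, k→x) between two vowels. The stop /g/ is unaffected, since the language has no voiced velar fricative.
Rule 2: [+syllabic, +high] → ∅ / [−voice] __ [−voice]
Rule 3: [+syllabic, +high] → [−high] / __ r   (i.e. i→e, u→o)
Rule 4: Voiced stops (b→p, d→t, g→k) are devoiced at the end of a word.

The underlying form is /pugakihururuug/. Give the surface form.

Rule 1 (intervocalic spirantization): /k/ is a stop between vowels /a/ and /i/, so it spirantizes to the fricative [x]. /pugakihururuug/ → pugaxihururuug.
Rule 2 (high vowel syncope): /i/ is a high vowel flanked by voiceless consonants /x/ and /h/, so it deletes. /pugaxihururuug/ → pugaxhururuug.
Rule 3 (pre-rhotic lowering): /u/ is a high vowel immediately before /r/, so it lowers to [o]. /u/ is a high vowel immediately before /r/, so it lowers to [o]. /pugaxhururuug/ → pugaxhororuug.
Rule 4 (final devoicing): /g/ is a voiced stop in word-final position, so it devoices to [k]. /pugaxhororuug/ → pugaxhororuuk.

pugaxhororuuk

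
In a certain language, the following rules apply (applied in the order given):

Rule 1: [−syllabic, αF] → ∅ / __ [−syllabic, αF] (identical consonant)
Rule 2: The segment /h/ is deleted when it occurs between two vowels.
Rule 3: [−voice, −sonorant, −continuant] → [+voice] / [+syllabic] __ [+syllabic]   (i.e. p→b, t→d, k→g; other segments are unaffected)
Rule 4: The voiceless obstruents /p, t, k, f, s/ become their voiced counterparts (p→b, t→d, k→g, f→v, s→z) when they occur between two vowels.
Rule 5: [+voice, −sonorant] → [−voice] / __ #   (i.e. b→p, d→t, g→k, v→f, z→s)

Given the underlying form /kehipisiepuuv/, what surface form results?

Rule 1 (degemination): no segment meets the environment; /kehipisiepuuv/ is unchanged.
Rule 2 (intervocalic h-deletion): /h/ occurs between vowels /e/ and /i/, so it deletes. /kehipisiepuuv/ → keipisiepuuv.
Rule 3 (intervocalic voicing): /p/ is a voiceless stop between vowels /i/ and /i/, so it voices to [b]. /p/ is a voiceless stop between vowels /e/ and /u/, so it voices to [b]. /keipisiepuuv/ → keibisiebuuv.
Rule 4 (intervocalic voicing): /s/ is a voiceless obstruent between vowels /i/ and /i/, so it voices to [z]. /keibisiebuuv/ → keibiziebuuv.
Rule 5 (final devoicing): /v/ is a voiced obstruent in word-final position, so it devoices to [f]. /keibiziebuuv/ → keibiziebuuf.

keibiziebuuf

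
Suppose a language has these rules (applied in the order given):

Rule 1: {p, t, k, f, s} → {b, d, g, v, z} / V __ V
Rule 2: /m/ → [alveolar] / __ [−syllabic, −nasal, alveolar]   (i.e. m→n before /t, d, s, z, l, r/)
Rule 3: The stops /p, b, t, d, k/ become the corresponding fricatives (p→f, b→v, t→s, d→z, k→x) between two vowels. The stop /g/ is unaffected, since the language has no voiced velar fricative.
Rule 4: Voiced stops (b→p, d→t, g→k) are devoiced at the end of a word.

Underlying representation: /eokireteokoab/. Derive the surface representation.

Rule 1 (intervocalic voicing): /k/ is a voiceless obstruent between vowels /o/ and /i/, so it voices to [g]. /t/ is a voiceless obstruent between vowels /e/ and /e/, so it voices to [d]. /k/ is a voiceless obstruent between vowels /o/ and /o/, so it voices to [g]. /eokireteokoab/ → eogiredeogoab.
Rule 2 (nasal place assimilation): no segment meets the environment; /eogiredeogoab/ is unchanged.
Rule 3 (intervocalic spirantization): /d/ is a stop between vowels /e/ and /e/, so it spirantizes to the fricative [z]. /eogiredeogoab/ → eogirezeogoab.
Rule 4 (final devoicing): /b/ is a voiced stop in word-final position, so it devoices to [p]. /eogirezeogoab/ → eogirezeogoap.

eogirezeogoap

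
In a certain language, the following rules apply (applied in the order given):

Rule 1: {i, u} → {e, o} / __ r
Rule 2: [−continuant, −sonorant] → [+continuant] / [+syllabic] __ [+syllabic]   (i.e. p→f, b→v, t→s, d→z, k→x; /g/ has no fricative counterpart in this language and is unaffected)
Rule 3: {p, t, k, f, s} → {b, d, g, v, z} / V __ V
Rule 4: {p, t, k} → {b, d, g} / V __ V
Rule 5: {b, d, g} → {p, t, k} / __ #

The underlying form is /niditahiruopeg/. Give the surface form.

nizizaheruovek

Rule 1 (pre-rhotic lowering): /i/ is a high vowel immediately before /r/, so it lowers to [e]. /niditahiruopeg/ → niditaheruopeg.
Rule 2 (intervocalic spirantization): /d/ is a stop between vowels /i/ and /i/, so it spirantizes to the fricative [z]. /t/ is a stop between vowels /i/ and /a/, so it spirantizes to the fricative [s]. /p/ is a stop between vowels /o/ and /e/, so it spirantizes to the fricative [f]. /niditaheruopeg/ → nizisaheruofeg.
Rule 3 (intervocalic voicing): /s/ is a voiceless obstruent between vowels /i/ and /a/, so it voices to [z]. /f/ is a voiceless obstruent between vowels /o/ and /e/, so it voices to [v]. /nizisaheruofeg/ → nizizaheruoveg.
Rule 4 (intervocalic voicing): no segment meets the environment; /nizizaheruoveg/ is unchanged.
Rule 5 (final devoicing): /g/ is a voiced stop in word-final position, so it devoices to [k]. /nizizaheruoveg/ → nizizaheruovek.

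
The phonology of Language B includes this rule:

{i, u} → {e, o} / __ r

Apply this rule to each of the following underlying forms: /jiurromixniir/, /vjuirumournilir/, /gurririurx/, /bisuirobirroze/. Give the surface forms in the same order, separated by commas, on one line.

jiorromixnier, vjuerumoorniler, gorreriorx, bisueroberroze

/jiurromixniir/: /u/ is a high vowel immediately before /r/, so it lowers to [o]. /i/ is a high vowel immediately before /r/, so it lowers to [e]. → [jiorromixnier].
/vjuirumournilir/: /i/ is a high vowel immediately before /r/, so it lowers to [e]. /u/ is a high vowel immediately before /r/, so it lowers to [o]. /i/ is a high vowel immediately before /r/, so it lowers to [e]. → [vjuerumoorniler].
/gurririurx/: /u/ is a high vowel immediately before /r/, so it lowers to [o]. /i/ is a high vowel immediately before /r/, so it lowers to [e]. /u/ is a high vowel immediately before /r/, so it lowers to [o]. → [gorreriorx].
/bisuirobirroze/: /i/ is a high vowel immediately before /r/, so it lowers to [e]. /i/ is a high vowel immediately before /r/, so it lowers to [e]. → [bisueroberroze].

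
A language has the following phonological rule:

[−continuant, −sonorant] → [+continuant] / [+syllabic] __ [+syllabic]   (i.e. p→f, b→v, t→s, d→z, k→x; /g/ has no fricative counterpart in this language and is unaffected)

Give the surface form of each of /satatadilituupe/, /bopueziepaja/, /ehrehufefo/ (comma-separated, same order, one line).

sasasazilisuufe, bofueziefaja, ehrehufefo

/satatadilituupe/: /t/ is a stop between vowels /a/ and /a/, so it spirantizes to the fricative [s]. /t/ is a stop between vowels /a/ and /a/, so it spirantizes to the fricative [s]. /d/ is a stop between vowels /a/ and /i/, so it spirantizes to the fricative [z]. /t/ is a stop between vowels /i/ and /u/, so it spirantizes to the fricative [s]. /p/ is a stop between vowels /u/ and /e/, so it spirantizes to the fricative [f]. → [sasasazilisuufe].
/bopueziepaja/: /p/ is a stop between vowels /o/ and /u/, so it spirantizes to the fricative [f]. /p/ is a stop between vowels /e/ and /a/, so it spirantizes to the fricative [f]. → [bofueziefaja].
/ehrehufefo/: the rule's environment is not met; surfaces unchanged as [ehrehufefo].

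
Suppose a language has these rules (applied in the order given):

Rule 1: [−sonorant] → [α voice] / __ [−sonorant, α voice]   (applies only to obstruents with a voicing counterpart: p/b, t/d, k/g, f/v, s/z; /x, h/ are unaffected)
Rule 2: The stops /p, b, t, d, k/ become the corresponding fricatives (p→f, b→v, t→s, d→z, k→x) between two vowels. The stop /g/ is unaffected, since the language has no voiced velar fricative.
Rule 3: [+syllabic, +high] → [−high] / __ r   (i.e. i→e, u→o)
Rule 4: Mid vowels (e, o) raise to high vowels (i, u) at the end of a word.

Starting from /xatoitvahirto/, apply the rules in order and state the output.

Rule 1 (regressive voicing assimilation): /t/ precedes the voiced obstruent /v/, so it voices to [d] by assimilation. /xatoitvahirto/ → xatoidvahirto.
Rule 2 (intervocalic spirantization): /t/ is a stop between vowels /a/ and /o/, so it spirantizes to the fricative [s]. /xatoidvahirto/ → xasoidvahirto.
Rule 3 (pre-rhotic lowering): /i/ is a high vowel immediately before /r/, so it lowers to [e]. /xasoidvahirto/ → xasoidvaherto.
Rule 4 (final vowel raising): /o/ is a mid vowel in word-final position, so it raises to [u]. /xasoidvaherto/ → xasoidvahertu.

xasoidvahertu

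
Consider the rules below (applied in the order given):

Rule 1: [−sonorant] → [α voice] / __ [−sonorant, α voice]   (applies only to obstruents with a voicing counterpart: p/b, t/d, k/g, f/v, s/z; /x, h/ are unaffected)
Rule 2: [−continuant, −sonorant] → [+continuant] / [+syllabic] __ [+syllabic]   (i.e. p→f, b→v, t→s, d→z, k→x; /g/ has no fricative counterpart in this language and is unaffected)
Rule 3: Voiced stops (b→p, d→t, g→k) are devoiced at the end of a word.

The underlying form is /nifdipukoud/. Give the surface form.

nivdifuxout

Rule 1 (regressive voicing assimilation): /f/ precedes the voiced obstruent /d/, so it voices to [v] by assimilation. /nifdipukoud/ → nivdipukoud.
Rule 2 (intervocalic spirantization): /p/ is a stop between vowels /i/ and /u/, so it spirantizes to the fricative [f]. /k/ is a stop between vowels /u/ and /o/, so it spirantizes to the fricative [x]. /nivdipukoud/ → nivdifuxoud.
Rule 3 (final devoicing): /d/ is a voiced stop in word-final position, so it devoices to [t]. /nivdifuxoud/ → nivdifuxout.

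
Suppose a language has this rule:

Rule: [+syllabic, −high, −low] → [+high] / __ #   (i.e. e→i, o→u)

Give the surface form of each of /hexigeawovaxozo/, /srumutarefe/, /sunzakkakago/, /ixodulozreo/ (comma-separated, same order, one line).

/hexigeawovaxozo/: /o/ is a mid vowel in word-final position, so it raises to [u]. → [hexigeawovaxozu].
/srumutarefe/: /e/ is a mid vowel in word-final position, so it raises to [i]. → [srumutarefi].
/sunzakkakago/: /o/ is a mid vowel in word-final position, so it raises to [u]. → [sunzakkakagu].
/ixodulozreo/: /o/ is a mid vowel in word-final position, so it raises to [u]. → [ixodulozreu].

hexigeawovaxozu, srumutarefi, sunzakkakagu, ixodulozreu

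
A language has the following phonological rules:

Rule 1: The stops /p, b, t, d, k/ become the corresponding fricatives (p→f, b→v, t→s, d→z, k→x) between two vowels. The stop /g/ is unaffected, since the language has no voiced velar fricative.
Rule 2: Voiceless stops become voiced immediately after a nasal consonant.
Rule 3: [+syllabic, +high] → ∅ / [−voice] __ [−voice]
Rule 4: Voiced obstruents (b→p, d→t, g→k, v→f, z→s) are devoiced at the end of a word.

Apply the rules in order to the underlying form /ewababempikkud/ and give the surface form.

ewavavembikkut

Rule 1 (intervocalic spirantization): /b/ is a stop between vowels /a/ and /a/, so it spirantizes to the fricative [v]. /b/ is a stop between vowels /a/ and /e/, so it spirantizes to the fricative [v]. /ewababempikkud/ → ewavavempikkud.
Rule 2 (post-nasal voicing): /p/ is a voiceless stop immediately after the nasal /m/, so it voices to [b]. /ewavavempikkud/ → ewavavembikkud.
Rule 3 (high vowel syncope): no segment meets the environment; /ewavavembikkud/ is unchanged.
Rule 4 (final devoicing): /d/ is a voiced obstruent in word-final position, so it devoices to [t]. /ewavavembikkud/ → ewavavembikkut.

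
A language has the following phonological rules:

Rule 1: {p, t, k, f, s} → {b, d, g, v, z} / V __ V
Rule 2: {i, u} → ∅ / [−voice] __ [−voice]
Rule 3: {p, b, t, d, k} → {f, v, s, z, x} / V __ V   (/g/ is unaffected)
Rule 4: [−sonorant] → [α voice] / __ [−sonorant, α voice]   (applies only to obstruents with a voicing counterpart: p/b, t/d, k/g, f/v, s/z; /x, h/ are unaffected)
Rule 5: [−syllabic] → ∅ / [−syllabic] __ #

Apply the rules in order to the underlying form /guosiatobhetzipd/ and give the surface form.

guoziazophedzib

Rule 1 (intervocalic voicing): /s/ is a voiceless obstruent between vowels /o/ and /i/, so it voices to [z]. /t/ is a voiceless obstruent between vowels /a/ and /o/, so it voices to [d]. /guosiatobhetzipd/ → guoziadobhetzipd.
Rule 2 (high vowel syncope): no segment meets the environment; /guoziadobhetzipd/ is unchanged.
Rule 3 (intervocalic spirantization): /d/ is a stop between vowels /a/ and /o/, so it spirantizes to the fricative [z]. /guoziadobhetzipd/ → guoziazobhetzipd.
Rule 4 (regressive voicing assimilation): /b/ precedes the voiceless obstruent /h/, so it devoices to [p] by assimilation. /t/ precedes the voiced obstruent /z/, so it voices to [d] by assimilation. /p/ precedes the voiced obstruent /d/, so it voices to [b] by assimilation. /guoziazobhetzipd/ → guoziazophedzibd.
Rule 5 (final cluster simplification): /d/ is the second consonant of a word-final cluster /bd/, so it deletes. /guoziazophedzibd/ → guoziazophedzib.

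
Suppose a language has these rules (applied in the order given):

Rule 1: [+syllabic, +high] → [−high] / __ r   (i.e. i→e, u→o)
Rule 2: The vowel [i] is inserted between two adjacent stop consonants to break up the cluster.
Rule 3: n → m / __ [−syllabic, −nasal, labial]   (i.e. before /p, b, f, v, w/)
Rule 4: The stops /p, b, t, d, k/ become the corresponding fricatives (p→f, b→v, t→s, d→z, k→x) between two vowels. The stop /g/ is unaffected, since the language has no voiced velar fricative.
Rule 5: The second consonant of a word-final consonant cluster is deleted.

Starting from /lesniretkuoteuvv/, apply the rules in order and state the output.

Rule 1 (pre-rhotic lowering): /i/ is a high vowel immediately before /r/, so it lowers to [e]. /lesniretkuoteuvv/ → lesneretkuoteuvv.
Rule 2 (stop-cluster i-epenthesis): /t/ and /k/ form a stop–stop cluster, so [i] is inserted between them. /lesneretkuoteuvv/ → lesneretikuoteuvv.
Rule 3 (nasal place assimilation): no segment meets the environment; /lesneretikuoteuvv/ is unchanged.
Rule 4 (intervocalic spirantization): /t/ is a stop between vowels /e/ and /i/, so it spirantizes to the fricative [s]. /k/ is a stop between vowels /i/ and /u/, so it spirantizes to the fricative [x]. /t/ is a stop between vowels /o/ and /e/, so it spirantizes to the fricative [s]. /lesneretikuoteuvv/ → lesneresixuoseuvv.
Rule 5 (final cluster simplification): /v/ is the second consonant of a word-final cluster /vv/, so it deletes. /lesneresixuoseuvv/ → lesneresixuoseuv.

lesneresixuoseuv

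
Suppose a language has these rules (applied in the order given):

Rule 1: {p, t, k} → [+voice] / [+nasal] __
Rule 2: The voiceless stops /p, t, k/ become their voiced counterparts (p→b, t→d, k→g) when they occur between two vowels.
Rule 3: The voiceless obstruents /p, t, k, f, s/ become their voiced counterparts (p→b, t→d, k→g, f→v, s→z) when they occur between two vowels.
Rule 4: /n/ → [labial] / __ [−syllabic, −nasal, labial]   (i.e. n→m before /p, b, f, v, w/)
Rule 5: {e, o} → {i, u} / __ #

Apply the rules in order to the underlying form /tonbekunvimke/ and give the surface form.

tombegumvimgi

Rule 1 (post-nasal voicing): /k/ is a voiceless stop immediately after the nasal /m/, so it voices to [g]. /tonbekunvimke/ → tonbekunvimge.
Rule 2 (intervocalic voicing): /k/ is a voiceless stop between vowels /e/ and /u/, so it voices to [g]. /tonbekunvimge/ → tonbegunvimge.
Rule 3 (intervocalic voicing): no segment meets the environment; /tonbegunvimge/ is unchanged.
Rule 4 (nasal place assimilation): /n/ precedes the labial consonant /b/, so it assimilates in place to [m]. /n/ precedes the labial consonant /v/, so it assimilates in place to [m]. /tonbegunvimge/ → tombegumvimge.
Rule 5 (final vowel raising): /e/ is a mid vowel in word-final position, so it raises to [i]. /tombegumvimge/ → tombegumvimgi.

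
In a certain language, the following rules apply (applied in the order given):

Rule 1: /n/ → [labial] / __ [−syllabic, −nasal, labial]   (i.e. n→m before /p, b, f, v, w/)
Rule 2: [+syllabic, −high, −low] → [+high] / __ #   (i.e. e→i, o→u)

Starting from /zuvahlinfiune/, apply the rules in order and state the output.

Rule 1 (nasal place assimilation): /n/ precedes the labial consonant /f/, so it assimilates in place to [m]. /zuvahlinfiune/ → zuvahlimfiune.
Rule 2 (final vowel raising): /e/ is a mid vowel in word-final position, so it raises to [i]. /zuvahlimfiune/ → zuvahlimfiuni.

zuvahlimfiuni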